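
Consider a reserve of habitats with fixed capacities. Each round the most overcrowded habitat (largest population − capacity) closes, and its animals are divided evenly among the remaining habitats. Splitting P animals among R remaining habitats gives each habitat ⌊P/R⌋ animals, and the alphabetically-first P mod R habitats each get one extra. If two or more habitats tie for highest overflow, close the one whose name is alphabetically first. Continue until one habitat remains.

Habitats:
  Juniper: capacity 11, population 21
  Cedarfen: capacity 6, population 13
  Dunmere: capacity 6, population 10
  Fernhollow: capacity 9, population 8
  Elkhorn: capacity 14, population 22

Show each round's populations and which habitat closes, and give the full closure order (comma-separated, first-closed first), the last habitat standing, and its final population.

Closure order: Juniper, Cedarfen, Elkhorn, Dunmere
Last habitat: Fernhollow with 74 animals

Round 1: Cedarfen=13 Dunmere=10 Elkhorn=22 Fernhollow=8 Juniper=21 → close Juniper (overflow 10)
  21÷4 = 5 each, +1 to first 1
Round 2: Cedarfen=19 Dunmere=15 Elkhorn=27 Fernhollow=13 → close Cedarfen (overflow 13)
  19÷3 = 6 each, +1 to first 1
Round 3: Dunmere=22 Elkhorn=33 Fernhollow=19 → close Elkhorn (overflow 19)
  33÷2 = 16 each, +1 to first 1
Round 4: Dunmere=39 Fernhollow=35 → close Dunmere (overflow 33)
  39÷1 = 39 each, +1 to first 0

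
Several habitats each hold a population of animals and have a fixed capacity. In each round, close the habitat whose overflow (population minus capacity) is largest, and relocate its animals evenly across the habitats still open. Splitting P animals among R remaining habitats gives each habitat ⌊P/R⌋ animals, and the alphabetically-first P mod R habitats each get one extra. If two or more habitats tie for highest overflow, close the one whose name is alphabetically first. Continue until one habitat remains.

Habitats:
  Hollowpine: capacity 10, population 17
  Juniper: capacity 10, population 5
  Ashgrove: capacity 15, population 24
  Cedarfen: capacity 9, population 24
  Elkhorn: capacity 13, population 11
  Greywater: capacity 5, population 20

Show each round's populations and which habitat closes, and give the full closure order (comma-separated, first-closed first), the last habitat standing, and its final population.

Round 1: Ashgrove=24 Cedarfen=24 Elkhorn=11 Greywater=20 Hollowpine=17 Juniper=5 → close Cedarfen (overflow 15)
  24÷5 = 4 each, +1 to first 4
Round 2: Ashgrove=29 Elkhorn=16 Greywater=25 Hollowpine=22 Juniper=9 → close Greywater (overflow 20)
  25÷4 = 6 each, +1 to first 1
Round 3: Ashgrove=36 Elkhorn=22 Hollowpine=28 Juniper=15 → close Ashgrove (overflow 21)
  36÷3 = 12 each, +1 to first 0
Round 4: Elkhorn=34 Hollowpine=40 Juniper=27 → close Hollowpine (overflow 30)
  40÷2 = 20 each, +1 to first 0
Round 5: Elkhorn=54 Juniper=47 → close Elkhorn (overflow 41)
  54÷1 = 54 each, +1 to first 0

Closure order: Cedarfen, Greywater, Ashgrove, Hollowpine, Elkhorn
Last habitat: Juniper with 101 animals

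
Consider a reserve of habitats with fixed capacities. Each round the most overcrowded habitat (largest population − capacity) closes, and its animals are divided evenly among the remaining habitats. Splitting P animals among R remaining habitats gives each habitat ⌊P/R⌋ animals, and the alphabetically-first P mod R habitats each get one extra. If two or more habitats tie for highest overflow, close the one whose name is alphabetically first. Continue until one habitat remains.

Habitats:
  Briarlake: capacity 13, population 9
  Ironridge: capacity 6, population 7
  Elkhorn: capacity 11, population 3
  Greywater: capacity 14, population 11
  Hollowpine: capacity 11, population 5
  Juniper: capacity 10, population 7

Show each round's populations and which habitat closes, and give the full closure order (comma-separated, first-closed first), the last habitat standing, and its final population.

Round 1: Briarlake=9 Elkhorn=3 Greywater=11 Hollowpine=5 Ironridge=7 Juniper=7 → close Ironridge (overflow 1)
  7÷5 = 1 each, +1 to first 2
Round 2: Briarlake=11 Elkhorn=5 Greywater=12 Hollowpine=6 Juniper=8 → close Briarlake (overflow -2)
  11÷4 = 2 each, +1 to first 3
Round 3: Elkhorn=8 Greywater=15 Hollowpine=9 Juniper=10 → close Greywater (overflow 1)
  15÷3 = 5 each, +1 to first 0
Round 4: Elkhorn=13 Hollowpine=14 Juniper=15 → close Juniper (overflow 5)
  15÷2 = 7 each, +1 to first 1
Round 5: Elkhorn=21 Hollowpine=21 → close Elkhorn (overflow 10)
  21÷1 = 21 each, +1 to first 0

Closure order: Ironridge, Briarlake, Greywater, Juniper, Elkhorn
Last habitat: Hollowpine with 42 animals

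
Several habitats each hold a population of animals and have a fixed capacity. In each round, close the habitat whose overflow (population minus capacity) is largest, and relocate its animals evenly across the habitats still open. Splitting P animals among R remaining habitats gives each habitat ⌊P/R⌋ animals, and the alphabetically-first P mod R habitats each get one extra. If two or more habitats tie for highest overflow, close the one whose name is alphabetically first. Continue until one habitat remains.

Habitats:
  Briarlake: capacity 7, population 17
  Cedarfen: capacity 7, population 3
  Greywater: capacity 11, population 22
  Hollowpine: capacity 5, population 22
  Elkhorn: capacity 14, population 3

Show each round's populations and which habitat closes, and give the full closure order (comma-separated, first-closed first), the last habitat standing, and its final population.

Closure order: Hollowpine, Briarlake, Greywater, Cedarfen
Last habitat: Elkhorn with 67 animals

Round 1: Briarlake=17 Cedarfen=3 Elkhorn=3 Greywater=22 Hollowpine=22 → close Hollowpine (overflow 17)
  22÷4 = 5 each, +1 to first 2
Round 2: Briarlake=23 Cedarfen=9 Elkhorn=8 Greywater=27 → close Briarlake (overflow 16)
  23÷3 = 7 each, +1 to first 2
Round 3: Cedarfen=17 Elkhorn=16 Greywater=34 → close Greywater (overflow 23)
  34÷2 = 17 each, +1 to first 0
Round 4: Cedarfen=34 Elkhorn=33 → close Cedarfen (overflow 27)
  34÷1 = 34 each, +1 to first 0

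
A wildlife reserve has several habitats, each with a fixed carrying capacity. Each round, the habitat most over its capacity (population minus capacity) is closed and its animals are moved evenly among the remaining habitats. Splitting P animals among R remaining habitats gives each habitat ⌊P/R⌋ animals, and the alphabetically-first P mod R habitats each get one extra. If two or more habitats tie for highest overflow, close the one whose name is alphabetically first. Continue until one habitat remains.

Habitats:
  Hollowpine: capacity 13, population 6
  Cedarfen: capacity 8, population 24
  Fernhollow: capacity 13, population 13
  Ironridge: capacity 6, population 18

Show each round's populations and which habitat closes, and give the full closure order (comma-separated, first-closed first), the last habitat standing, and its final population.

Round 1: Cedarfen=24 Fernhollow=13 Hollowpine=6 Ironridge=18 → close Cedarfen (overflow 16)
  24÷3 = 8 each, +1 to first 0
Round 2: Fernhollow=21 Hollowpine=14 Ironridge=26 → close Ironridge (overflow 20)
  26÷2 = 13 each, +1 to first 0
Round 3: Fernhollow=34 Hollowpine=27 → close Fernhollow (overflow 21)
  34÷1 = 34 each, +1 to first 0

Closure order: Cedarfen, Ironridge, Fernhollow
Last habitat: Hollowpine with 61 animals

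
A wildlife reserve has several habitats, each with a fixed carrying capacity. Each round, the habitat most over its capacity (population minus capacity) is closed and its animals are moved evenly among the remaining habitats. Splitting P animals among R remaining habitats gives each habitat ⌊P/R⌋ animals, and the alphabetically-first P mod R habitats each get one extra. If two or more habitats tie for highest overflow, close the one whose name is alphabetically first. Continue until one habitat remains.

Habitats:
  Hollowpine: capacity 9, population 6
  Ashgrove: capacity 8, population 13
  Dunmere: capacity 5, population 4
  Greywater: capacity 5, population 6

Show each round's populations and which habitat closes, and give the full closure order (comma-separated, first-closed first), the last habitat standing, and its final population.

Closure order: Ashgrove, Greywater, Dunmere
Last habitat: Hollowpine with 29 animals

Round 1: Ashgrove=13 Dunmere=4 Greywater=6 Hollowpine=6 → close Ashgrove (overflow 5)
  13÷3 = 4 each, +1 to first 1
Round 2: Dunmere=9 Greywater=10 Hollowpine=10 → close Greywater (overflow 5)
  10÷2 = 5 each, +1 to first 0
Round 3: Dunmere=14 Hollowpine=15 → close Dunmere (overflow 9)
  14÷1 = 14 each, +1 to first 0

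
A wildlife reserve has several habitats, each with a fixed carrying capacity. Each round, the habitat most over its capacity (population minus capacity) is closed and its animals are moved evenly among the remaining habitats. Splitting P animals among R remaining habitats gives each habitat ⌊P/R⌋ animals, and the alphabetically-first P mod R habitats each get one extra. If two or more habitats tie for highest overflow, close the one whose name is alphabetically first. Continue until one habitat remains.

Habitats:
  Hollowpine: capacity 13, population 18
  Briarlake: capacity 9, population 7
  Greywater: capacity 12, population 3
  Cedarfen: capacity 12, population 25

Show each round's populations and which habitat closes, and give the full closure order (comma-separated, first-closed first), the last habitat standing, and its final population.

Round 1: Briarlake=7 Cedarfen=25 Greywater=3 Hollowpine=18 → close Cedarfen (overflow 13)
  25÷3 = 8 each, +1 to first 1
Round 2: Briarlake=16 Greywater=11 Hollowpine=26 → close Hollowpine (overflow 13)
  26÷2 = 13 each, +1 to first 0
Round 3: Briarlake=29 Greywater=24 → close Briarlake (overflow 20)
  29÷1 = 29 each, +1 to first 0

Closure order: Cedarfen, Hollowpine, Briarlake
Last habitat: Greywater with 53 animals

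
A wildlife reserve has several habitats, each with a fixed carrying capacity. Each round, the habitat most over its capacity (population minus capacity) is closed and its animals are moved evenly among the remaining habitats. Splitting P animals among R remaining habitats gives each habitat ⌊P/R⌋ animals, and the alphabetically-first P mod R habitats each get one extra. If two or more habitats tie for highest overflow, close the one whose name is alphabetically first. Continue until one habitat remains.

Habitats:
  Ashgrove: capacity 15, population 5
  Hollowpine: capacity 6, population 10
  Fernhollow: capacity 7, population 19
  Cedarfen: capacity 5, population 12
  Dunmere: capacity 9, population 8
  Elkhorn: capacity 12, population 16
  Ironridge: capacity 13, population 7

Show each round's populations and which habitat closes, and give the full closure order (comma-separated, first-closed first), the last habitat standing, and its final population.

Round 1: Ashgrove=5 Cedarfen=12 Dunmere=8 Elkhorn=16 Fernhollow=19 Hollowpine=10 Ironridge=7 → close Fernhollow (overflow 12)
  19÷6 = 3 each, +1 to first 1
Round 2: Ashgrove=9 Cedarfen=15 Dunmere=11 Elkhorn=19 Hollowpine=13 Ironridge=10 → close Cedarfen (overflow 10)
  15÷5 = 3 each, +1 to first 0
Round 3: Ashgrove=12 Dunmere=14 Elkhorn=22 Hollowpine=16 Ironridge=13 → close Elkhorn (overflow 10)
  22÷4 = 5 each, +1 to first 2
Round 4: Ashgrove=18 Dunmere=20 Hollowpine=21 Ironridge=18 → close Hollowpine (overflow 15)
  21÷3 = 7 each, +1 to first 0
Round 5: Ashgrove=25 Dunmere=27 Ironridge=25 → close Dunmere (overflow 18)
  27÷2 = 13 each, +1 to first 1
Round 6: Ashgrove=39 Ironridge=38 → close Ironridge (overflow 25)
  38÷1 = 38 each, +1 to first 0

Closure order: Fernhollow, Cedarfen, Elkhorn, Hollowpine, Dunmere, Ironridge
Last habitat: Ashgrove with 77 animals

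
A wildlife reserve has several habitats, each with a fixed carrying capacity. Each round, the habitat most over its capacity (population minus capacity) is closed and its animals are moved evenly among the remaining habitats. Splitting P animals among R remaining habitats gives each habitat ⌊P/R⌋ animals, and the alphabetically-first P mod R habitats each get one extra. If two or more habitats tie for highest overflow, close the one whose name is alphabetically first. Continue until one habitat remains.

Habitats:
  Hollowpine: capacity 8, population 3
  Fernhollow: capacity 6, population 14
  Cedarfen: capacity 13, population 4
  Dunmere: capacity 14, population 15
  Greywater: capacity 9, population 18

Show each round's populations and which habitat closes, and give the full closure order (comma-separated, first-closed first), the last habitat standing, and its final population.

Closure order: Greywater, Fernhollow, Dunmere, Hollowpine
Last habitat: Cedarfen with 54 animals

Round 1: Cedarfen=4 Dunmere=15 Fernhollow=14 Greywater=18 Hollowpine=3 → close Greywater (overflow 9)
  18÷4 = 4 each, +1 to first 2
Round 2: Cedarfen=9 Dunmere=20 Fernhollow=18 Hollowpine=7 → close Fernhollow (overflow 12)
  18÷3 = 6 each, +1 to first 0
Round 3: Cedarfen=15 Dunmere=26 Hollowpine=13 → close Dunmere (overflow 12)
  26÷2 = 13 each, +1 to first 0
Round 4: Cedarfen=28 Hollowpine=26 → close Hollowpine (overflow 18)
  26÷1 = 26 each, +1 to first 0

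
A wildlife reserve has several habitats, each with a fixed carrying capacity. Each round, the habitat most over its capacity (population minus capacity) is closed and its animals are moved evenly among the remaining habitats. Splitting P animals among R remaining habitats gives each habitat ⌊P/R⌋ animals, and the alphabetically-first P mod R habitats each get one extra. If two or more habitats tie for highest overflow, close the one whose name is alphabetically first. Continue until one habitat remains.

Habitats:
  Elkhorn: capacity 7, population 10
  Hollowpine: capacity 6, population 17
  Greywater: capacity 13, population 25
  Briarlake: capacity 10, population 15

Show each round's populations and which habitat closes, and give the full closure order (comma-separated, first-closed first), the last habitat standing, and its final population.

Closure order: Greywater, Hollowpine, Briarlake
Last habitat: Elkhorn with 67 animals

Round 1: Briarlake=15 Elkhorn=10 Greywater=25 Hollowpine=17 → close Greywater (overflow 12)
  25÷3 = 8 each, +1 to first 1
Round 2: Briarlake=24 Elkhorn=18 Hollowpine=25 → close Hollowpine (overflow 19)
  25÷2 = 12 each, +1 to first 1
Round 3: Briarlake=37 Elkhorn=30 → close Briarlake (overflow 27)
  37÷1 = 37 each, +1 to first 0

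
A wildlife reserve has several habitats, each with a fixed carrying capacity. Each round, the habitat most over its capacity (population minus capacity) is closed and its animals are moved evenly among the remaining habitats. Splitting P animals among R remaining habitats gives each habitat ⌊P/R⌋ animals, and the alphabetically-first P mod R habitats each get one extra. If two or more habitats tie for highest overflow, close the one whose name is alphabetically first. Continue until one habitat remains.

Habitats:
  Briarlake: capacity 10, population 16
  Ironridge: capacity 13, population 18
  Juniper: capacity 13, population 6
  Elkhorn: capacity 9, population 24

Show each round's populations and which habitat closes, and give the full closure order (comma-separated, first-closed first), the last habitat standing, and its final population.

Round 1: Briarlake=16 Elkhorn=24 Ironridge=18 Juniper=6 → close Elkhorn (overflow 15)
  24÷3 = 8 each, +1 to first 0
Round 2: Briarlake=24 Ironridge=26 Juniper=14 → close Briarlake (overflow 14)
  24÷2 = 12 each, +1 to first 0
Round 3: Ironridge=38 Juniper=26 → close Ironridge (overflow 25)
  38÷1 = 38 each, +1 to first 0

Closure order: Elkhorn, Briarlake, Ironridge
Last habitat: Juniper with 64 animals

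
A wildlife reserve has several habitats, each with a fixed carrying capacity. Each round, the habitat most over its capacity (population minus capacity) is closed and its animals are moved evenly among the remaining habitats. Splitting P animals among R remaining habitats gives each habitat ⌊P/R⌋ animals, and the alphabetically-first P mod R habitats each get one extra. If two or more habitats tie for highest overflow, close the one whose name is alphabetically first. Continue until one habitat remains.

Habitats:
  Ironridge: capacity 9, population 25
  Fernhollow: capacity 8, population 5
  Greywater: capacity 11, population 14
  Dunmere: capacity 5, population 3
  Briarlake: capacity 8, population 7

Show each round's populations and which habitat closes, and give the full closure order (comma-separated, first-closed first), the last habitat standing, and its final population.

Closure order: Ironridge, Greywater, Briarlake, Dunmere
Last habitat: Fernhollow with 54 animals

Round 1: Briarlake=7 Dunmere=3 Fernhollow=5 Greywater=14 Ironridge=25 → close Ironridge (overflow 16)
  25÷4 = 6 each, +1 to first 1
Round 2: Briarlake=14 Dunmere=9 Fernhollow=11 Greywater=20 → close Greywater (overflow 9)
  20÷3 = 6 each, +1 to first 2
Round 3: Briarlake=21 Dunmere=16 Fernhollow=17 → close Briarlake (overflow 13)
  21÷2 = 10 each, +1 to first 1
Round 4: Dunmere=27 Fernhollow=27 → close Dunmere (overflow 22)
  27÷1 = 27 each, +1 to first 0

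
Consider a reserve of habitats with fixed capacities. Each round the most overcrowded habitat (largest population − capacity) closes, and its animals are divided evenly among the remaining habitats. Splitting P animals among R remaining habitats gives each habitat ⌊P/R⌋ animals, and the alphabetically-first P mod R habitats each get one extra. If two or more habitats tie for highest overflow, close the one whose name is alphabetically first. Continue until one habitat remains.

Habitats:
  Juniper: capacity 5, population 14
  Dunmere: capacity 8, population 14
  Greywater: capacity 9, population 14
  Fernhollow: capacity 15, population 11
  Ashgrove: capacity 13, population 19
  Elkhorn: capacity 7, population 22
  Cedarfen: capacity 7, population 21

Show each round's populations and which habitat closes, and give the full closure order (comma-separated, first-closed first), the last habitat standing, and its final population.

Closure order: Elkhorn, Cedarfen, Juniper, Ashgrove, Dunmere, Greywater
Last habitat: Fernhollow with 115 animals

Round 1: Ashgrove=19 Cedarfen=21 Dunmere=14 Elkhorn=22 Fernhollow=11 Greywater=14 Juniper=14 → close Elkhorn (overflow 15)
  22÷6 = 3 each, +1 to first 4
Round 2: Ashgrove=23 Cedarfen=25 Dunmere=18 Fernhollow=15 Greywater=17 Juniper=17 → close Cedarfen (overflow 18)
  25÷5 = 5 each, +1 to first 0
Round 3: Ashgrove=28 Dunmere=23 Fernhollow=20 Greywater=22 Juniper=22 → close Juniper (overflow 17)
  22÷4 = 5 each, +1 to first 2
Round 4: Ashgrove=34 Dunmere=29 Fernhollow=25 Greywater=27 → close Ashgrove (overflow 21)
  34÷3 = 11 each, +1 to first 1
Round 5: Dunmere=41 Fernhollow=36 Greywater=38 → close Dunmere (overflow 33)
  41÷2 = 20 each, +1 to first 1
Round 6: Fernhollow=57 Greywater=58 → close Greywater (overflow 49)
  58÷1 = 58 each, +1 to first 0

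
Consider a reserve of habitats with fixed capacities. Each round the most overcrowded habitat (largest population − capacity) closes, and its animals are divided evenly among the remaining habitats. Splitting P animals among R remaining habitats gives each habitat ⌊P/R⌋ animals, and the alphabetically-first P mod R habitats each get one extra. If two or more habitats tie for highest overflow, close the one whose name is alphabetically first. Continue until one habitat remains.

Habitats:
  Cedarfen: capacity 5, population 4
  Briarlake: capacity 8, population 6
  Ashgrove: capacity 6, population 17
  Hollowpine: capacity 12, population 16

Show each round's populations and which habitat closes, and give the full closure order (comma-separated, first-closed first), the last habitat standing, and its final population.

Round 1: Ashgrove=17 Briarlake=6 Cedarfen=4 Hollowpine=16 → close Ashgrove (overflow 11)
  17÷3 = 5 each, +1 to first 2
Round 2: Briarlake=12 Cedarfen=10 Hollowpine=21 → close Hollowpine (overflow 9)
  21÷2 = 10 each, +1 to first 1
Round 3: Briarlake=23 Cedarfen=20 → close Briarlake (overflow 15)
  23÷1 = 23 each, +1 to first 0

Closure order: Ashgrove, Hollowpine, Briarlake
Last habitat: Cedarfen with 43 animals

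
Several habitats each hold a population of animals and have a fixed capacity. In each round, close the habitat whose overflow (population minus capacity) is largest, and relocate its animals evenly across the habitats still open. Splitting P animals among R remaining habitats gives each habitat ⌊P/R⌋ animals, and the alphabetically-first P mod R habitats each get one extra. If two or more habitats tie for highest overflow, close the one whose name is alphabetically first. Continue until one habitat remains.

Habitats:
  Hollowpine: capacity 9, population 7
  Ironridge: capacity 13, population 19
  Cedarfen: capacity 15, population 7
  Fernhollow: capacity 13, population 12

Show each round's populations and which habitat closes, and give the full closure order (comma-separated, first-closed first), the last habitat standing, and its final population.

Round 1: Cedarfen=7 Fernhollow=12 Hollowpine=7 Ironridge=19 → close Ironridge (overflow 6)
  19÷3 = 6 each, +1 to first 1
Round 2: Cedarfen=14 Fernhollow=18 Hollowpine=13 → close Fernhollow (overflow 5)
  18÷2 = 9 each, +1 to first 0
Round 3: Cedarfen=23 Hollowpine=22 → close Hollowpine (overflow 13)
  22÷1 = 22 each, +1 to first 0

Closure order: Ironridge, Fernhollow, Hollowpine
Last habitat: Cedarfen with 45 animals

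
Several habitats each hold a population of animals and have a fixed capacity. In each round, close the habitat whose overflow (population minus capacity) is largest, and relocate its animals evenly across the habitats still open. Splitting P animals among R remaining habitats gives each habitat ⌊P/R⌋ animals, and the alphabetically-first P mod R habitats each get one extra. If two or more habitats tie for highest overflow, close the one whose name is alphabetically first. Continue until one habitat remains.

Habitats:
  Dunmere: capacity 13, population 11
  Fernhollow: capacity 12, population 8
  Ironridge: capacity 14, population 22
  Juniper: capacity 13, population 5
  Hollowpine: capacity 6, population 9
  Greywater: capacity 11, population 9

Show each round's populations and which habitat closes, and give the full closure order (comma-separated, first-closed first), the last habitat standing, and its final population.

Closure order: Ironridge, Hollowpine, Dunmere, Greywater, Fernhollow
Last habitat: Juniper with 64 animals

Round 1: Dunmere=11 Fernhollow=8 Greywater=9 Hollowpine=9 Ironridge=22 Juniper=5 → close Ironridge (overflow 8)
  22÷5 = 4 each, +1 to first 2
Round 2: Dunmere=16 Fernhollow=13 Greywater=13 Hollowpine=13 Juniper=9 → close Hollowpine (overflow 7)
  13÷4 = 3 each, +1 to first 1
Round 3: Dunmere=20 Fernhollow=16 Greywater=16 Juniper=12 → close Dunmere (overflow 7)
  20÷3 = 6 each, +1 to first 2
Round 4: Fernhollow=23 Greywater=23 Juniper=18 → close Greywater (overflow 12)
  23÷2 = 11 each, +1 to first 1
Round 5: Fernhollow=35 Juniper=29 → close Fernhollow (overflow 23)
  35÷1 = 35 each, +1 to first 0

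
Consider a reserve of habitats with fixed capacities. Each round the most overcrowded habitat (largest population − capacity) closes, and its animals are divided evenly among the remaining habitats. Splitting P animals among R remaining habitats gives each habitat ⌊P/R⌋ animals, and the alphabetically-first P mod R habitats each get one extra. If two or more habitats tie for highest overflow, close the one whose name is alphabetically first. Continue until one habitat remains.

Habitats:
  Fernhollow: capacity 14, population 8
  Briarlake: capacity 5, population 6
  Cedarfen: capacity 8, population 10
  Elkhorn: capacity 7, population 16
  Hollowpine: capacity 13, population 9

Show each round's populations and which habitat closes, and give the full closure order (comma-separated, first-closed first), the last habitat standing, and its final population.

Round 1: Briarlake=6 Cedarfen=10 Elkhorn=16 Fernhollow=8 Hollowpine=9 → close Elkhorn (overflow 9)
  16÷4 = 4 each, +1 to first 0
Round 2: Briarlake=10 Cedarfen=14 Fernhollow=12 Hollowpine=13 → close Cedarfen (overflow 6)
  14÷3 = 4 each, +1 to first 2
Round 3: Briarlake=15 Fernhollow=17 Hollowpine=17 → close Briarlake (overflow 10)
  15÷2 = 7 each, +1 to first 1
Round 4: Fernhollow=25 Hollowpine=24 → close Fernhollow (overflow 11)
  25÷1 = 25 each, +1 to first 0

Closure order: Elkhorn, Cedarfen, Briarlake, Fernhollow
Last habitat: Hollowpine with 49 animals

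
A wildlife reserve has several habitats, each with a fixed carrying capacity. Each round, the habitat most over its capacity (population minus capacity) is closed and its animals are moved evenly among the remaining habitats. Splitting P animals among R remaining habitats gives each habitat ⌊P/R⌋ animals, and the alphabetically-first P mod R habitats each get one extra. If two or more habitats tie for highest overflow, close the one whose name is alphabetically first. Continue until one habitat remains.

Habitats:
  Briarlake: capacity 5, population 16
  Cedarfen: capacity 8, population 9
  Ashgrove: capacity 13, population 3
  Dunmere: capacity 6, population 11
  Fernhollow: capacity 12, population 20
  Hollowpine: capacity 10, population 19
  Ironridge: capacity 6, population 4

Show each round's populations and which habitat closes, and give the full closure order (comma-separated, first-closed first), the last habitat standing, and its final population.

Closure order: Briarlake, Fernhollow, Hollowpine, Dunmere, Cedarfen, Ironridge
Last habitat: Ashgrove with 82 animals

Round 1: Ashgrove=3 Briarlake=16 Cedarfen=9 Dunmere=11 Fernhollow=20 Hollowpine=19 Ironridge=4 → close Briarlake (overflow 11)
  16÷6 = 2 each, +1 to first 4
Round 2: Ashgrove=6 Cedarfen=12 Dunmere=14 Fernhollow=23 Hollowpine=21 Ironridge=6 → close Fernhollow (overflow 11)
  23÷5 = 4 each, +1 to first 3
Round 3: Ashgrove=11 Cedarfen=17 Dunmere=19 Hollowpine=25 Ironridge=10 → close Hollowpine (overflow 15)
  25÷4 = 6 each, +1 to first 1
Round 4: Ashgrove=18 Cedarfen=23 Dunmere=25 Ironridge=16 → close Dunmere (overflow 19)
  25÷3 = 8 each, +1 to first 1
Round 5: Ashgrove=27 Cedarfen=31 Ironridge=24 → close Cedarfen (overflow 23)
  31÷2 = 15 each, +1 to first 1
Round 6: Ashgrove=43 Ironridge=39 → close Ironridge (overflow 33)
  39÷1 = 39 each, +1 to first 0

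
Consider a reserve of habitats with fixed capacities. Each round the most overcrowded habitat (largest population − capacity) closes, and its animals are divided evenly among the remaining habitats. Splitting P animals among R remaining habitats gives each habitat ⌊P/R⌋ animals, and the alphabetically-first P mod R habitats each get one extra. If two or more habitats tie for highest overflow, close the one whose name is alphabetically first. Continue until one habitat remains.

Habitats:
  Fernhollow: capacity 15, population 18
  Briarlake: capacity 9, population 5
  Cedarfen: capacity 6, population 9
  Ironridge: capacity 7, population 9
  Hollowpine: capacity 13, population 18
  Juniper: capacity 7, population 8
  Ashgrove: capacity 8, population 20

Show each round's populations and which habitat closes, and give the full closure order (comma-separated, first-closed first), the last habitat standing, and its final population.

Round 1: Ashgrove=20 Briarlake=5 Cedarfen=9 Fernhollow=18 Hollowpine=18 Ironridge=9 Juniper=8 → close Ashgrove (overflow 12)
  20÷6 = 3 each, +1 to first 2
Round 2: Briarlake=9 Cedarfen=13 Fernhollow=21 Hollowpine=21 Ironridge=12 Juniper=11 → close Hollowpine (overflow 8)
  21÷5 = 4 each, +1 to first 1
Round 3: Briarlake=14 Cedarfen=17 Fernhollow=25 Ironridge=16 Juniper=15 → close Cedarfen (overflow 11)
  17÷4 = 4 each, +1 to first 1
Round 4: Briarlake=19 Fernhollow=29 Ironridge=20 Juniper=19 → close Fernhollow (overflow 14)
  29÷3 = 9 each, +1 to first 2
Round 5: Briarlake=29 Ironridge=30 Juniper=28 → close Ironridge (overflow 23)
  30÷2 = 15 each, +1 to first 0
Round 6: Briarlake=44 Juniper=43 → close Juniper (overflow 36)
  43÷1 = 43 each, +1 to first 0

Closure order: Ashgrove, Hollowpine, Cedarfen, Fernhollow, Ironridge, Juniper
Last habitat: Briarlake with 87 animals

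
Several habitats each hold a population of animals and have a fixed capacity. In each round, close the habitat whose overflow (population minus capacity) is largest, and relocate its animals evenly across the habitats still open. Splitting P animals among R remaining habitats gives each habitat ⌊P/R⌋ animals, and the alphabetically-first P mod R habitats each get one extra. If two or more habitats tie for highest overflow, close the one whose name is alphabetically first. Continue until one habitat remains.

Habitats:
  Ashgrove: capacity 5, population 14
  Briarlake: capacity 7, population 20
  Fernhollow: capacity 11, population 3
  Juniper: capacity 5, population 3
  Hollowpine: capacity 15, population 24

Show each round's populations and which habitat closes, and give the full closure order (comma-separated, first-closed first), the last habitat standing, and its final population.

Round 1: Ashgrove=14 Briarlake=20 Fernhollow=3 Hollowpine=24 Juniper=3 → close Briarlake (overflow 13)
  20÷4 = 5 each, +1 to first 0
Round 2: Ashgrove=19 Fernhollow=8 Hollowpine=29 Juniper=8 → close Ashgrove (overflow 14)
  19÷3 = 6 each, +1 to first 1
Round 3: Fernhollow=15 Hollowpine=35 Juniper=14 → close Hollowpine (overflow 20)
  35÷2 = 17 each, +1 to first 1
Round 4: Fernhollow=33 Juniper=31 → close Juniper (overflow 26)
  31÷1 = 31 each, +1 to first 0

Closure order: Briarlake, Ashgrove, Hollowpine, Juniper
Last habitat: Fernhollow with 64 animals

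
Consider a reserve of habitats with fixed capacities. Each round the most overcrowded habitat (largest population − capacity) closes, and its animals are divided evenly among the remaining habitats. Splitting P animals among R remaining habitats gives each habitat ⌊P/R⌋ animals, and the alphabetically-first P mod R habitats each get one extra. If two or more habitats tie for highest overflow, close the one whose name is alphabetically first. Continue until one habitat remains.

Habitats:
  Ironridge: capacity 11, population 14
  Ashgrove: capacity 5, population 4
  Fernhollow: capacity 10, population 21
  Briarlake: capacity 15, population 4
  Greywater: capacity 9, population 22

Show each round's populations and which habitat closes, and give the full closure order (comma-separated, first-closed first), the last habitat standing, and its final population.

Round 1: Ashgrove=4 Briarlake=4 Fernhollow=21 Greywater=22 Ironridge=14 → close Greywater (overflow 13)
  22÷4 = 5 each, +1 to first 2
Round 2: Ashgrove=10 Briarlake=10 Fernhollow=26 Ironridge=19 → close Fernhollow (overflow 16)
  26÷3 = 8 each, +1 to first 2
Round 3: Ashgrove=19 Briarlake=19 Ironridge=27 → close Ironridge (overflow 16)
  27÷2 = 13 each, +1 to first 1
Round 4: Ashgrove=33 Briarlake=32 → close Ashgrove (overflow 28)
  33÷1 = 33 each, +1 to first 0

Closure order: Greywater, Fernhollow, Ironridge, Ashgrove
Last habitat: Briarlake with 65 animals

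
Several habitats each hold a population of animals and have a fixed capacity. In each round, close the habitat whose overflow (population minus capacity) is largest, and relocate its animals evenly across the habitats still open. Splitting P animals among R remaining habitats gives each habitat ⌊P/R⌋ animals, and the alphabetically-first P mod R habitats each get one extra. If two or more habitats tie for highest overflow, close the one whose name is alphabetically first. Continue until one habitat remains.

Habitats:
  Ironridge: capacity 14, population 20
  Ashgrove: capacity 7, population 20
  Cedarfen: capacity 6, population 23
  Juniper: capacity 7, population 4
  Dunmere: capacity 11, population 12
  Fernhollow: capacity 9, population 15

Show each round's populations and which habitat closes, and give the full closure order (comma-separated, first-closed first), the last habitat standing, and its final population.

Closure order: Cedarfen, Ashgrove, Fernhollow, Ironridge, Dunmere
Last habitat: Juniper with 94 animals

Round 1: Ashgrove=20 Cedarfen=23 Dunmere=12 Fernhollow=15 Ironridge=20 Juniper=4 → close Cedarfen (overflow 17)
  23÷5 = 4 each, +1 to first 3
Round 2: Ashgrove=25 Dunmere=17 Fernhollow=20 Ironridge=24 Juniper=8 → close Ashgrove (overflow 18)
  25÷4 = 6 each, +1 to first 1
Round 3: Dunmere=24 Fernhollow=26 Ironridge=30 Juniper=14 → close Fernhollow (overflow 17)
  26÷3 = 8 each, +1 to first 2
Round 4: Dunmere=33 Ironridge=39 Juniper=22 → close Ironridge (overflow 25)
  39÷2 = 19 each, +1 to first 1
Round 5: Dunmere=53 Juniper=41 → close Dunmere (overflow 42)
  53÷1 = 53 each, +1 to first 0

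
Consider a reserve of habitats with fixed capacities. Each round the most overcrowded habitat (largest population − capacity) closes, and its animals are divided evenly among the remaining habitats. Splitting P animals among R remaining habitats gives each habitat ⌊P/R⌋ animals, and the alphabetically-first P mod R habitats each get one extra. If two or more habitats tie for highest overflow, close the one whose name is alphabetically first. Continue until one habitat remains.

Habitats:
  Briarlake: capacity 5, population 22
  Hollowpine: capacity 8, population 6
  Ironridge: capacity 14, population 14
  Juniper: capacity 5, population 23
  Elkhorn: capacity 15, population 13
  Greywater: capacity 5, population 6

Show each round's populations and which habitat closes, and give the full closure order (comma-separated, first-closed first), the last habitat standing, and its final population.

Round 1: Briarlake=22 Elkhorn=13 Greywater=6 Hollowpine=6 Ironridge=14 Juniper=23 → close Juniper (overflow 18)
  23÷5 = 4 each, +1 to first 3
Round 2: Briarlake=27 Elkhorn=18 Greywater=11 Hollowpine=10 Ironridge=18 → close Briarlake (overflow 22)
  27÷4 = 6 each, +1 to first 3
Round 3: Elkhorn=25 Greywater=18 Hollowpine=17 Ironridge=24 → close Greywater (overflow 13)
  18÷3 = 6 each, +1 to first 0
Round 4: Elkhorn=31 Hollowpine=23 Ironridge=30 → close Elkhorn (overflow 16)
  31÷2 = 15 each, +1 to first 1
Round 5: Hollowpine=39 Ironridge=45 → close Hollowpine (overflow 31)
  39÷1 = 39 each, +1 to first 0

Closure order: Juniper, Briarlake, Greywater, Elkhorn, Hollowpine
Last habitat: Ironridge with 84 animals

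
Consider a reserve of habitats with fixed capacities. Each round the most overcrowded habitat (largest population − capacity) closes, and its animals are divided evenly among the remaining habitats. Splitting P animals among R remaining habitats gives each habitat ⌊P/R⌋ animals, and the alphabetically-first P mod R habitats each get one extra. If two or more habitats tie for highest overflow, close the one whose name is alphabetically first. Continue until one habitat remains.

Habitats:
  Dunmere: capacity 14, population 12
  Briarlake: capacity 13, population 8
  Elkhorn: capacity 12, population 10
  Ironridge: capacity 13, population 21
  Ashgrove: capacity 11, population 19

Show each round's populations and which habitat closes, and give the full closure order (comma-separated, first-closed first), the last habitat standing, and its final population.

Round 1: Ashgrove=19 Briarlake=8 Dunmere=12 Elkhorn=10 Ironridge=21 → close Ashgrove (overflow 8)
  19÷4 = 4 each, +1 to first 3
Round 2: Briarlake=13 Dunmere=17 Elkhorn=15 Ironridge=25 → close Ironridge (overflow 12)
  25÷3 = 8 each, +1 to first 1
Round 3: Briarlake=22 Dunmere=25 Elkhorn=23 → close Dunmere (overflow 11)
  25÷2 = 12 each, +1 to first 1
Round 4: Briarlake=35 Elkhorn=35 → close Elkhorn (overflow 23)
  35÷1 = 35 each, +1 to first 0

Closure order: Ashgrove, Ironridge, Dunmere, Elkhorn
Last habitat: Briarlake with 70 animals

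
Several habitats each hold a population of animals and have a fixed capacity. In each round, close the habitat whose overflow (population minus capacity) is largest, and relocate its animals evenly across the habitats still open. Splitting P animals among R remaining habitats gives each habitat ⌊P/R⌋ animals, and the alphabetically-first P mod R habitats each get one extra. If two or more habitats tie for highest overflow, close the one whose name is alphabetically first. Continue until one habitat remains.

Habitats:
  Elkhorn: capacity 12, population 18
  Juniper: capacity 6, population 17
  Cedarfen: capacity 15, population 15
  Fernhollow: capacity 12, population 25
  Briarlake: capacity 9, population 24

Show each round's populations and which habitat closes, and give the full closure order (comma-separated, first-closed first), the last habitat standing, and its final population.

Round 1: Briarlake=24 Cedarfen=15 Elkhorn=18 Fernhollow=25 Juniper=17 → close Briarlake (overflow 15)
  24÷4 = 6 each, +1 to first 0
Round 2: Cedarfen=21 Elkhorn=24 Fernhollow=31 Juniper=23 → close Fernhollow (overflow 19)
  31÷3 = 10 each, +1 to first 1
Round 3: Cedarfen=32 Elkhorn=34 Juniper=33 → close Juniper (overflow 27)
  33÷2 = 16 each, +1 to first 1
Round 4: Cedarfen=49 Elkhorn=50 → close Elkhorn (overflow 38)
  50÷1 = 50 each, +1 to first 0

Closure order: Briarlake, Fernhollow, Juniper, Elkhorn
Last habitat: Cedarfen with 99 animals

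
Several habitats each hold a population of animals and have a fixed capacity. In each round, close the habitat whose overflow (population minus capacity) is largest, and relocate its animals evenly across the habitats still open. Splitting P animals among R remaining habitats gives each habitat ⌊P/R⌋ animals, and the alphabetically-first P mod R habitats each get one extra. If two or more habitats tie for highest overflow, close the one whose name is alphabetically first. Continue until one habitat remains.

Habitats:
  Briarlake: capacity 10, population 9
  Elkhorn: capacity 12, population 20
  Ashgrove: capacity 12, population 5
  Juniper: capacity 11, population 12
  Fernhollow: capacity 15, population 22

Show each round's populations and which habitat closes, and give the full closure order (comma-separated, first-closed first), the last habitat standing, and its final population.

Closure order: Elkhorn, Fernhollow, Juniper, Briarlake
Last habitat: Ashgrove with 68 animals

Round 1: Ashgrove=5 Briarlake=9 Elkhorn=20 Fernhollow=22 Juniper=12 → close Elkhorn (overflow 8)
  20÷4 = 5 each, +1 to first 0
Round 2: Ashgrove=10 Briarlake=14 Fernhollow=27 Juniper=17 → close Fernhollow (overflow 12)
  27÷3 = 9 each, +1 to first 0
Round 3: Ashgrove=19 Briarlake=23 Juniper=26 → close Juniper (overflow 15)
  26÷2 = 13 each, +1 to first 0
Round 4: Ashgrove=32 Briarlake=36 → close Briarlake (overflow 26)
  36÷1 = 36 each, +1 to first 0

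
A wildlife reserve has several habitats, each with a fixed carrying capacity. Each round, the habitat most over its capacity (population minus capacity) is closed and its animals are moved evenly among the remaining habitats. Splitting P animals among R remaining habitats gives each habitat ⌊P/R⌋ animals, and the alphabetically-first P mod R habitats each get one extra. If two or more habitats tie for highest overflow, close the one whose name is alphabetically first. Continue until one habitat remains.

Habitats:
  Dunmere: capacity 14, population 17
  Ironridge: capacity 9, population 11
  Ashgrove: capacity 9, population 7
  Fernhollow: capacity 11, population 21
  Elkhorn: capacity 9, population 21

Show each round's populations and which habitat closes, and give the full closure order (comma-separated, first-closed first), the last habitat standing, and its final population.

Round 1: Ashgrove=7 Dunmere=17 Elkhorn=21 Fernhollow=21 Ironridge=11 → close Elkhorn (overflow 12)
  21÷4 = 5 each, +1 to first 1
Round 2: Ashgrove=13 Dunmere=22 Fernhollow=26 Ironridge=16 → close Fernhollow (overflow 15)
  26÷3 = 8 each, +1 to first 2
Round 3: Ashgrove=22 Dunmere=31 Ironridge=24 → close Dunmere (overflow 17)
  31÷2 = 15 each, +1 to first 1
Round 4: Ashgrove=38 Ironridge=39 → close Ironridge (overflow 30)
  39÷1 = 39 each, +1 to first 0

Closure order: Elkhorn, Fernhollow, Dunmere, Ironridge
Last habitat: Ashgrove with 77 animals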